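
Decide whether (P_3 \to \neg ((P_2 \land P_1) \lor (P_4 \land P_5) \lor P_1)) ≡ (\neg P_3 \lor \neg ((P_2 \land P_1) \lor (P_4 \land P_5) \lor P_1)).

P_1 | P_2 | P_3 | P_4 | P_5 || φ | ψ
 1  |  1  |  1  |  1  |  1  || 0 | 0
 1  |  1  |  1  |  1  |  0  || 0 | 0
 1  |  1  |  1  |  0  |  1  || 0 | 0
 1  |  1  |  1  |  0  |  0  || 0 | 0
 1  |  1  |  0  |  1  |  1  || 1 | 1
 1  |  1  |  0  |  1  |  0  || 1 | 1
 1  |  1  |  0  |  0  |  1  || 1 | 1
 1  |  1  |  0  |  0  |  0  || 1 | 1
 1  |  0  |  1  |  1  |  1  || 0 | 0
 1  |  0  |  1  |  1  |  0  || 0 | 0
 1  |  0  |  1  |  0  |  1  || 0 | 0
 1  |  0  |  1  |  0  |  0  || 0 | 0
 1  |  0  |  0  |  1  |  1  || 1 | 1
 1  |  0  |  0  |  1  |  0  || 1 | 1
 1  |  0  |  0  |  0  |  1  || 1 | 1
 1  |  0  |  0  |  0  |  0  || 1 | 1
 0  |  1  |  1  |  1  |  1  || 0 | 0
 0  |  1  |  1  |  1  |  0  || 1 | 1
 0  |  1  |  1  |  0  |  1  || 1 | 1
 0  |  1  |  1  |  0  |  0  || 1 | 1
 0  |  1  |  0  |  1  |  1  || 1 | 1
 0  |  1  |  0  |  1  |  0  || 1 | 1
 0  |  1  |  0  |  0  |  1  || 1 | 1
 0  |  1  |  0  |  0  |  0  || 1 | 1
 0  |  0  |  1  |  1  |  1  || 0 | 0
 0  |  0  |  1  |  1  |  0  || 1 | 1
 0  |  0  |  1  |  0  |  1  || 1 | 1
 0  |  0  |  1  |  0  |  0  || 1 | 1
 0  |  0  |  0  |  1  |  1  || 1 | 1
 0  |  0  |  0  |  1  |  0  || 1 | 1
 0  |  0  |  0  |  0  |  1  || 1 | 1
 0  |  0  |  0  |  0  |  0  || 1 | 1
The columns for φ and ψ agree on every row, so they are logically equivalent.

equivalent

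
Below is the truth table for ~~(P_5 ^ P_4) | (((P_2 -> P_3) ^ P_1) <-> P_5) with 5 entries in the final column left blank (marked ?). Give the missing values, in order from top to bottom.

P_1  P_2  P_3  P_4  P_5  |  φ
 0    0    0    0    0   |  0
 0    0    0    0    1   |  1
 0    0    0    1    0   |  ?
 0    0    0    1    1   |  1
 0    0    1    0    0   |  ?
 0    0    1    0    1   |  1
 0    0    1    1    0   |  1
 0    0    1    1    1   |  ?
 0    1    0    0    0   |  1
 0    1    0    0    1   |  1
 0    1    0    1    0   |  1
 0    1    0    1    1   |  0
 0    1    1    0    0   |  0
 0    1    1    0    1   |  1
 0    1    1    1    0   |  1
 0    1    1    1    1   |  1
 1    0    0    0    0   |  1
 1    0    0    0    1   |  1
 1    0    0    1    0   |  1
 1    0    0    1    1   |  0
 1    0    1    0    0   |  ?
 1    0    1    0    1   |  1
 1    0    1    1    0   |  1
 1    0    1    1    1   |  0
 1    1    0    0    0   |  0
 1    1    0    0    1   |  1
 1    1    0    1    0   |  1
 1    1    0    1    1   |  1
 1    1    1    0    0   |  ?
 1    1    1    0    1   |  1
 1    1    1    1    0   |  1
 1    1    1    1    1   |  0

1, 0, 1, 1, 1

Row P_1=0, P_2=0, P_3=0, P_4=1, P_5=0: ~~(P_5 ^ P_4) = 1, (((P_2 -> P_3) ^ P_1) <-> P_5) = 0, so the formula = 1.
Row P_1=0, P_2=0, P_3=1, P_4=0, P_5=0: ~~(P_5 ^ P_4) = 0, (((P_2 -> P_3) ^ P_1) <-> P_5) = 0, so the formula = 0.
Row P_1=0, P_2=0, P_3=1, P_4=1, P_5=1: ~~(P_5 ^ P_4) = 0, (((P_2 -> P_3) ^ P_1) <-> P_5) = 1, so the formula = 1.
Row P_1=1, P_2=0, P_3=1, P_4=0, P_5=0: ~~(P_5 ^ P_4) = 0, (((P_2 -> P_3) ^ P_1) <-> P_5) = 1, so the formula = 1.
Row P_1=1, P_2=1, P_3=1, P_4=0, P_5=0: ~~(P_5 ^ P_4) = 0, (((P_2 -> P_3) ^ P_1) <-> P_5) = 1, so the formula = 1.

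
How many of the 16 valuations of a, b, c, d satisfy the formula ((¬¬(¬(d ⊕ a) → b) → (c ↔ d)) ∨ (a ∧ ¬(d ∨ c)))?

10

a | b | c | d | φ
- | - | - | - | -
T | T | T | T | T
T | T | T | F | F
T | T | F | T | F
T | T | F | F | T
T | F | T | T | T
T | F | T | F | F
T | F | F | T | T
T | F | F | F | T
F | T | T | T | T
F | T | T | F | F
F | T | F | T | F
F | T | F | F | T
F | F | T | T | T
F | F | T | F | T
F | F | F | T | F
F | F | F | F | T
The formula is true on 10 of the 16 rows.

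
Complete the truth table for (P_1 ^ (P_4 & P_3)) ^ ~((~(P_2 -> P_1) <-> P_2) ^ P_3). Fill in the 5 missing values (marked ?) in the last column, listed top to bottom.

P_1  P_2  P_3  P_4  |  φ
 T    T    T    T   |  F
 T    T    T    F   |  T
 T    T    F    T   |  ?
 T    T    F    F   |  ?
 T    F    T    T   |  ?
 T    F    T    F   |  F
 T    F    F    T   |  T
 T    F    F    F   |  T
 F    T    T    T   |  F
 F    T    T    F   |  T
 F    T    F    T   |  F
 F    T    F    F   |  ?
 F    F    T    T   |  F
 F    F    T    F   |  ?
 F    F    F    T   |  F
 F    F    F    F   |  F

F, F, T, F, T

Row P_1=T, P_2=T, P_3=F, P_4=T: (P_1 ^ (P_4 & P_3)) = T, ~((~(P_2 -> P_1) <-> P_2) ^ P_3) = T, so the formula = F.
Row P_1=T, P_2=T, P_3=F, P_4=F: (P_1 ^ (P_4 & P_3)) = T, ~((~(P_2 -> P_1) <-> P_2) ^ P_3) = T, so the formula = F.
Row P_1=T, P_2=F, P_3=T, P_4=T: (P_1 ^ (P_4 & P_3)) = F, ~((~(P_2 -> P_1) <-> P_2) ^ P_3) = T, so the formula = T.
Row P_1=F, P_2=T, P_3=F, P_4=F: (P_1 ^ (P_4 & P_3)) = F, ~((~(P_2 -> P_1) <-> P_2) ^ P_3) = F, so the formula = F.
Row P_1=F, P_2=F, P_3=T, P_4=F: (P_1 ^ (P_4 & P_3)) = F, ~((~(P_2 -> P_1) <-> P_2) ^ P_3) = T, so the formula = T.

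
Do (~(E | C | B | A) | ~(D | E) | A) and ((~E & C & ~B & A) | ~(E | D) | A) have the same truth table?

not equivalent

A | B | C | D | E || φ | ψ
F | F | F | F | F || T | T
F | F | F | F | T || F | F
F | F | F | T | F || T | F
F | F | F | T | T || F | F
F | F | T | F | F || T | T
F | F | T | F | T || F | F
F | F | T | T | F || F | F
F | F | T | T | T || F | F
F | T | F | F | F || T | T
F | T | F | F | T || F | F
F | T | F | T | F || F | F
F | T | F | T | T || F | F
F | T | T | F | F || T | T
F | T | T | F | T || F | F
F | T | T | T | F || F | F
F | T | T | T | T || F | F
T | F | F | F | F || T | T
T | F | F | F | T || T | T
T | F | F | T | F || T | T
T | F | F | T | T || T | T
T | F | T | F | F || T | T
T | F | T | F | T || T | T
T | F | T | T | F || T | T
T | F | T | T | T || T | T
T | T | F | F | F || T | T
T | T | F | F | T || T | T
T | T | F | T | F || T | T
T | T | F | T | T || T | T
T | T | T | F | F || T | T
T | T | T | F | T || T | T
T | T | T | T | F || T | T
T | T | T | T | T || T | T
The columns differ at A=F, B=F, C=F, D=T, E=F (φ=T, ψ=F), so they are not equivalent.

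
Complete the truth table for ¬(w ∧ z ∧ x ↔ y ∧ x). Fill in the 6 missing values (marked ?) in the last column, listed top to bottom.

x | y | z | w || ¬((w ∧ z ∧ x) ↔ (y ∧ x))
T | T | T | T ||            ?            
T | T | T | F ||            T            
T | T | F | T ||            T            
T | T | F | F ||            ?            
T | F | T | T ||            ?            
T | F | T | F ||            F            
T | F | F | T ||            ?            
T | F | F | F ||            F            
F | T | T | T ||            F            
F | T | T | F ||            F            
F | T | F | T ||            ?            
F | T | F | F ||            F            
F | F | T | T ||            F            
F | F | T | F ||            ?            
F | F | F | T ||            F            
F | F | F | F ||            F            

F, T, T, F, F, F

Row x=T, y=T, z=T, w=T: (w ∧ z ∧ x) = T, (y ∧ x) = T, (w ∧ z ∧ x ↔ y ∧ x) = T, so ¬((w ∧ z ∧ x) ↔ (y ∧ x)) = F.
Row x=T, y=T, z=F, w=F: (w ∧ z ∧ x) = F, (y ∧ x) = T, (w ∧ z ∧ x ↔ y ∧ x) = F, so ¬((w ∧ z ∧ x) ↔ (y ∧ x)) = T.
Row x=T, y=F, z=T, w=T: (w ∧ z ∧ x) = T, (y ∧ x) = F, (w ∧ z ∧ x ↔ y ∧ x) = F, so ¬((w ∧ z ∧ x) ↔ (y ∧ x)) = T.
Row x=T, y=F, z=F, w=T: (w ∧ z ∧ x) = F, (y ∧ x) = F, (w ∧ z ∧ x ↔ y ∧ x) = T, so ¬((w ∧ z ∧ x) ↔ (y ∧ x)) = F.
Row x=F, y=T, z=F, w=T: (w ∧ z ∧ x) = F, (y ∧ x) = F, (w ∧ z ∧ x ↔ y ∧ x) = T, so ¬((w ∧ z ∧ x) ↔ (y ∧ x)) = F.
Row x=F, y=F, z=T, w=F: (w ∧ z ∧ x) = F, (y ∧ x) = F, (w ∧ z ∧ x ↔ y ∧ x) = T, so ¬((w ∧ z ∧ x) ↔ (y ∧ x)) = F.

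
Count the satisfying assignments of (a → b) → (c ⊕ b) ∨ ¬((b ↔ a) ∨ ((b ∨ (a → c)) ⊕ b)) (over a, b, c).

a | b | c | φ
- | - | - | -
F | F | F | F
F | F | T | T
F | T | F | T
F | T | T | T
T | F | F | T
T | F | T | T
T | T | F | T
T | T | T | F
The formula is true on 6 of the 8 rows.

6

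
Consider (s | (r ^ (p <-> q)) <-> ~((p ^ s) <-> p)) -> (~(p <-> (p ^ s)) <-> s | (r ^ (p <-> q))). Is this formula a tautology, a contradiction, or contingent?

tautology

p | q | r | s || φ
F | F | F | F || T
F | F | F | T || T
F | F | T | F || T
F | F | T | T || T
F | T | F | F || T
F | T | F | T || T
F | T | T | F || T
F | T | T | T || T
T | F | F | F || T
T | F | F | T || T
T | F | T | F || T
T | F | T | T || T
T | T | F | F || T
T | T | F | T || T
T | T | T | F || T
T | T | T | T || T
Every row is T, so the formula is a tautology.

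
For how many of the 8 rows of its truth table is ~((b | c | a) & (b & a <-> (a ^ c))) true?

a  b  c     (b | c | a)  (b & a)  (a ^ c)  ((b & a) <-> (a ^ c))  φ
F  F  F          F          F        F               T            T
F  F  T          T          F        T               F            T
F  T  F          T          F        F               T            F
F  T  T          T          F        T               F            T
T  F  F          T          F        T               F            T
T  F  T          T          F        F               T            F
T  T  F          T          T        T               T            F
T  T  T          T          T        F               F            T
The formula is true on 5 of the 8 rows.

5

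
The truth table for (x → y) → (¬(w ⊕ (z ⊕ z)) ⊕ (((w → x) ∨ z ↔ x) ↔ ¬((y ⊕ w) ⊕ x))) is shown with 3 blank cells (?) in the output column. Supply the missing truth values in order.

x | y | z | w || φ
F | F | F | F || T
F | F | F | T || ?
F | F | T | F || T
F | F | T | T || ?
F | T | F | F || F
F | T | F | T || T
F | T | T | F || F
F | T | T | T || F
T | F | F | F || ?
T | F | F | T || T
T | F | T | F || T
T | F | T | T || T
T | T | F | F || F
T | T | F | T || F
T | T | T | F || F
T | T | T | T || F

F, T, T

Row x=F, y=F, z=F, w=T: (x → y) = T, (¬(w ⊕ (z ⊕ z)) ⊕ (((w → x) ∨ z ↔ x) ↔ ¬((y ⊕ w) ⊕ x))) = F, so the formula = F.
Row x=F, y=F, z=T, w=T: (x → y) = T, (¬(w ⊕ (z ⊕ z)) ⊕ (((w → x) ∨ z ↔ x) ↔ ¬((y ⊕ w) ⊕ x))) = T, so the formula = T.
Row x=T, y=F, z=F, w=F: (x → y) = F, (¬(w ⊕ (z ⊕ z)) ⊕ (((w → x) ∨ z ↔ x) ↔ ¬((y ⊕ w) ⊕ x))) = T, so the formula = T.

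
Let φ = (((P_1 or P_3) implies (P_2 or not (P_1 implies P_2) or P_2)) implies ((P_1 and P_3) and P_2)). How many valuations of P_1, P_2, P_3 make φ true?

P_1  P_2  P_3  |  φ
 T    T    T   |  T
 T    T    F   |  F
 T    F    T   |  F
 T    F    F   |  F
 F    T    T   |  F
 F    T    F   |  F
 F    F    T   |  T
 F    F    F   |  F
The formula is true on 2 of the 8 rows.

2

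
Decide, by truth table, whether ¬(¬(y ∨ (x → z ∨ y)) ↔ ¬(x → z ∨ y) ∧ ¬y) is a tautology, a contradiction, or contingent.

  x   |   y   |   z   |   φ  
----- | ----- | ----- | -----
False | False | False | False
False | False |  True | False
False |  True | False | False
False |  True |  True | False
 True | False | False | False
 True | False |  True | False
 True |  True | False | False
 True |  True |  True | False
Every row is False, so the formula is a contradiction.

contradiction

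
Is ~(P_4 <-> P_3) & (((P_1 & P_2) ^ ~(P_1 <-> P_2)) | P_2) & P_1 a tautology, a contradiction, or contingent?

contingent

P_1 | P_2 | P_3 | P_4 || (P_4 <-> P_3) | ~(P_4 <-> P_3) | (P_1 & P_2) | (P_1 <-> P_2) | ~(P_1 <-> P_2) | φ
 F  |  F  |  F  |  F  ||       T       |       F        |      F      |       T       |       F        | F
 F  |  F  |  F  |  T  ||       F       |       T        |      F      |       T       |       F        | F
 F  |  F  |  T  |  F  ||       F       |       T        |      F      |       T       |       F        | F
 F  |  F  |  T  |  T  ||       T       |       F        |      F      |       T       |       F        | F
 F  |  T  |  F  |  F  ||       T       |       F        |      F      |       F       |       T        | F
 F  |  T  |  F  |  T  ||       F       |       T        |      F      |       F       |       T        | F
 F  |  T  |  T  |  F  ||       F       |       T        |      F      |       F       |       T        | F
 F  |  T  |  T  |  T  ||       T       |       F        |      F      |       F       |       T        | F
 T  |  F  |  F  |  F  ||       T       |       F        |      F      |       F       |       T        | F
 T  |  F  |  F  |  T  ||       F       |       T        |      F      |       F       |       T        | T
 T  |  F  |  T  |  F  ||       F       |       T        |      F      |       F       |       T        | T
 T  |  F  |  T  |  T  ||       T       |       F        |      F      |       F       |       T        | F
 T  |  T  |  F  |  F  ||       T       |       F        |      T      |       T       |       F        | F
 T  |  T  |  F  |  T  ||       F       |       T        |      T      |       T       |       F        | T
 T  |  T  |  T  |  F  ||       F       |       T        |      T      |       T       |       F        | T
 T  |  T  |  T  |  T  ||       T       |       F        |      T      |       T       |       F        | F
4 of 16 rows are T, so the formula is contingent.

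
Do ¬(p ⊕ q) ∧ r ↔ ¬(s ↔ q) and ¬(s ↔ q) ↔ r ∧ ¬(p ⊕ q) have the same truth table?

equivalent

p  q  r  s  |  φ  ψ
F  F  F  F  |  T  T
F  F  F  T  |  F  F
F  F  T  F  |  F  F
F  F  T  T  |  T  T
F  T  F  F  |  F  F
F  T  F  T  |  T  T
F  T  T  F  |  F  F
F  T  T  T  |  T  T
T  F  F  F  |  T  T
T  F  F  T  |  F  F
T  F  T  F  |  T  T
T  F  T  T  |  F  F
T  T  F  F  |  F  F
T  T  F  T  |  T  T
T  T  T  F  |  T  T
T  T  T  T  |  F  F
The columns for φ and ψ agree on every row, so they are logically equivalent.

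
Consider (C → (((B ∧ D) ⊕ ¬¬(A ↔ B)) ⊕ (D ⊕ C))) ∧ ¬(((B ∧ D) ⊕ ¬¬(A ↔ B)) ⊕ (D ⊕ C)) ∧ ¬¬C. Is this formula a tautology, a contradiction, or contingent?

A  B  C  D  |  φ
T  T  T  T  |  F
T  T  T  F  |  F
T  T  F  T  |  F
T  T  F  F  |  F
T  F  T  T  |  F
T  F  T  F  |  F
T  F  F  T  |  F
T  F  F  F  |  F
F  T  T  T  |  F
F  T  T  F  |  F
F  T  F  T  |  F
F  T  F  F  |  F
F  F  T  T  |  F
F  F  T  F  |  F
F  F  F  T  |  F
F  F  F  F  |  F
Every row is F, so the formula is a contradiction.

contradiction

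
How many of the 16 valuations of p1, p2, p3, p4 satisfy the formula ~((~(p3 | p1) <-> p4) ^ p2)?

8

  p1     p2     p3     p4      ~((~(p3 | p1) <-> p4) ^ p2)
 True   True   True   True                False           
 True   True   True  False                 True           
 True   True  False   True                False           
 True   True  False  False                 True           
 True  False   True   True                 True           
 True  False   True  False                False           
 True  False  False   True                 True           
 True  False  False  False                False           
False   True   True   True                False           
False   True   True  False                 True           
False   True  False   True                 True           
False   True  False  False                False           
False  False   True   True                 True           
False  False   True  False                False           
False  False  False   True                False           
False  False  False  False                 True           
The formula is true on 8 of the 16 rows.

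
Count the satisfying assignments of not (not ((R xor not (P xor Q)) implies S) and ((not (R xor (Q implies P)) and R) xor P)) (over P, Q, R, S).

P  Q  R  S  |  (P xor Q)  not (P xor Q)  (R xor not (P xor Q))  (Q implies P)  (R xor (Q implies P))  not (R xor (Q implies P))  φ
T  T  T  T  |      F            T                  F                  T                  F                        T              T
T  T  T  F  |      F            T                  F                  T                  F                        T              T
T  T  F  T  |      F            T                  T                  T                  T                        F              T
T  T  F  F  |      F            T                  T                  T                  T                        F              F
T  F  T  T  |      T            F                  T                  T                  F                        T              T
T  F  T  F  |      T            F                  T                  T                  F                        T              T
T  F  F  T  |      T            F                  F                  T                  T                        F              T
T  F  F  F  |      T            F                  F                  T                  T                        F              T
F  T  T  T  |      T            F                  T                  F                  T                        F              T
F  T  T  F  |      T            F                  T                  F                  T                        F              T
F  T  F  T  |      T            F                  F                  F                  F                        T              T
F  T  F  F  |      T            F                  F                  F                  F                        T              T
F  F  T  T  |      F            T                  F                  T                  F                        T              T
F  F  T  F  |      F            T                  F                  T                  F                        T              T
F  F  F  T  |      F            T                  T                  T                  T                        F              T
F  F  F  F  |      F            T                  T                  T                  T                        F              T
The formula is true on 15 of the 16 rows.

15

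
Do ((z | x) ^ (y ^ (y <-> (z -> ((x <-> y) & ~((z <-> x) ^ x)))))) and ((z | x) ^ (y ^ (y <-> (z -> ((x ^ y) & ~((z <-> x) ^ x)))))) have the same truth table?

not equivalent

x | y | z || φ | ψ
T | T | T || T | F
T | T | F || T | T
T | F | T || F | T
T | F | F || T | T
F | T | T || F | T
F | T | F || F | F
F | F | T || T | F
F | F | F || F | F
The columns differ at x=T, y=T, z=T (φ=T, ψ=F), so they are not equivalent.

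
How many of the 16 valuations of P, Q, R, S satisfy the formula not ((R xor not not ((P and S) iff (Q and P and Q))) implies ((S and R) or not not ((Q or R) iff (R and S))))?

P  Q  R  S  |  (P and S)  (Q and P and Q)  (S and R)  (Q or R)  (R and S)  ((Q or R) iff (R and S))  not ((Q or R) iff (R and S))  φ
0  0  0  0  |      0             0             0         0          0                 1                           0                0
0  0  0  1  |      0             0             0         0          0                 1                           0                0
0  0  1  0  |      0             0             0         1          0                 0                           1                0
0  0  1  1  |      0             0             1         1          1                 1                           0                0
0  1  0  0  |      0             0             0         1          0                 0                           1                1
0  1  0  1  |      0             0             0         1          0                 0                           1                1
0  1  1  0  |      0             0             0         1          0                 0                           1                0
0  1  1  1  |      0             0             1         1          1                 1                           0                0
1  0  0  0  |      0             0             0         0          0                 1                           0                0
1  0  0  1  |      1             0             0         0          0                 1                           0                0
1  0  1  0  |      0             0             0         1          0                 0                           1                0
1  0  1  1  |      1             0             1         1          1                 1                           0                0
1  1  0  0  |      0             1             0         1          0                 0                           1                0
1  1  0  1  |      1             1             0         1          0                 0                           1                1
1  1  1  0  |      0             1             0         1          0                 0                           1                1
1  1  1  1  |      1             1             1         1          1                 1                           0                0
The formula is true on 4 of the 16 rows.

4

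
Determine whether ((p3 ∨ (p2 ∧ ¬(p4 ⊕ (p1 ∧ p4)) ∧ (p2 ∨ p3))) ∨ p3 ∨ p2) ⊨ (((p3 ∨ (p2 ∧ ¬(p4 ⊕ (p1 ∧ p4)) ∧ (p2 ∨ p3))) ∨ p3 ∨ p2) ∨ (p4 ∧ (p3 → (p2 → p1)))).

p1 | p2 | p3 | p4 || φ | ψ
0  | 0  | 0  | 0  || 0 | 0
0  | 0  | 0  | 1  || 0 | 1
0  | 0  | 1  | 0  || 1 | 1
0  | 0  | 1  | 1  || 1 | 1
0  | 1  | 0  | 0  || 1 | 1
0  | 1  | 0  | 1  || 1 | 1
0  | 1  | 1  | 0  || 1 | 1
0  | 1  | 1  | 1  || 1 | 1
1  | 0  | 0  | 0  || 0 | 0
1  | 0  | 0  | 1  || 0 | 1
1  | 0  | 1  | 0  || 1 | 1
1  | 0  | 1  | 1  || 1 | 1
1  | 1  | 0  | 0  || 1 | 1
1  | 1  | 0  | 1  || 1 | 1
1  | 1  | 1  | 0  || 1 | 1
1  | 1  | 1  | 1  || 1 | 1
In every row where φ is true, ψ is also true, so φ ⊨ ψ.

yes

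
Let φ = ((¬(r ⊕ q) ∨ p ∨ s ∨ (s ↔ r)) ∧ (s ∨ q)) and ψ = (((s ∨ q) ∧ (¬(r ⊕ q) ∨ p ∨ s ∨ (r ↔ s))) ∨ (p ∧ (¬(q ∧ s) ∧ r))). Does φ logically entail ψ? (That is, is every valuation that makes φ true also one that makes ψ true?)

yes

  p      q      r      s    |    φ      ψ  
False  False  False  False  |  False  False
False  False  False   True  |   True   True
False  False   True  False  |  False  False
False  False   True   True  |   True   True
False   True  False  False  |   True   True
False   True  False   True  |   True   True
False   True   True  False  |   True   True
False   True   True   True  |   True   True
 True  False  False  False  |  False  False
 True  False  False   True  |   True   True
 True  False   True  False  |  False   True
 True  False   True   True  |   True   True
 True   True  False  False  |   True   True
 True   True  False   True  |   True   True
 True   True   True  False  |   True   True
 True   True   True   True  |   True   True
In every row where φ is true, ψ is also true, so φ ⊨ ψ.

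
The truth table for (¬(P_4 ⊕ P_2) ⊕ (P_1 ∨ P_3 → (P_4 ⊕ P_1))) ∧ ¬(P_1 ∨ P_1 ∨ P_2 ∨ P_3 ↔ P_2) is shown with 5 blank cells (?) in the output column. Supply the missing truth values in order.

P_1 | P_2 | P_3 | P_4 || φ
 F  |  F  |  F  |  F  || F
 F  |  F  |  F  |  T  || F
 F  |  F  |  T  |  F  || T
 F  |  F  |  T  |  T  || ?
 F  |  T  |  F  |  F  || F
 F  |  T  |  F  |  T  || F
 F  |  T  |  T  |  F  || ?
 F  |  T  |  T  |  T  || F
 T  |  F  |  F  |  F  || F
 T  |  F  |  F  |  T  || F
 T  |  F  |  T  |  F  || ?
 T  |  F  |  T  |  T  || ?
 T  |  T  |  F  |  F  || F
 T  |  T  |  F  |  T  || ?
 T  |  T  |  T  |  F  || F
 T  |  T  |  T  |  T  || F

Row P_1=F, P_2=F, P_3=T, P_4=T: (¬(P_4 ⊕ P_2) ⊕ (P_1 ∨ P_3 → (P_4 ⊕ P_1))) = T, ¬(P_1 ∨ P_1 ∨ P_2 ∨ P_3 ↔ P_2) = T, so the formula = T.
Row P_1=F, P_2=T, P_3=T, P_4=F: (¬(P_4 ⊕ P_2) ⊕ (P_1 ∨ P_3 → (P_4 ⊕ P_1))) = F, ¬(P_1 ∨ P_1 ∨ P_2 ∨ P_3 ↔ P_2) = F, so the formula = F.
Row P_1=T, P_2=F, P_3=T, P_4=F: (¬(P_4 ⊕ P_2) ⊕ (P_1 ∨ P_3 → (P_4 ⊕ P_1))) = F, ¬(P_1 ∨ P_1 ∨ P_2 ∨ P_3 ↔ P_2) = T, so the formula = F.
Row P_1=T, P_2=F, P_3=T, P_4=T: (¬(P_4 ⊕ P_2) ⊕ (P_1 ∨ P_3 → (P_4 ⊕ P_1))) = F, ¬(P_1 ∨ P_1 ∨ P_2 ∨ P_3 ↔ P_2) = T, so the formula = F.
Row P_1=T, P_2=T, P_3=F, P_4=T: (¬(P_4 ⊕ P_2) ⊕ (P_1 ∨ P_3 → (P_4 ⊕ P_1))) = T, ¬(P_1 ∨ P_1 ∨ P_2 ∨ P_3 ↔ P_2) = F, so the formula = F.

T, F, F, F, F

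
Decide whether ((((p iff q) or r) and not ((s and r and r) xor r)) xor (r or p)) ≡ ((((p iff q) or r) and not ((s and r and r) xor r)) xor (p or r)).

equivalent

p | q | r | s || φ | ψ
T | T | T | T || F | F
T | T | T | F || T | T
T | T | F | T || F | F
T | T | F | F || F | F
T | F | T | T || F | F
T | F | T | F || T | T
T | F | F | T || T | T
T | F | F | F || T | T
F | T | T | T || F | F
F | T | T | F || T | T
F | T | F | T || F | F
F | T | F | F || F | F
F | F | T | T || F | F
F | F | T | F || T | T
F | F | F | T || T | T
F | F | F | F || T | T
The columns for φ and ψ agree on every row, so they are logically equivalent.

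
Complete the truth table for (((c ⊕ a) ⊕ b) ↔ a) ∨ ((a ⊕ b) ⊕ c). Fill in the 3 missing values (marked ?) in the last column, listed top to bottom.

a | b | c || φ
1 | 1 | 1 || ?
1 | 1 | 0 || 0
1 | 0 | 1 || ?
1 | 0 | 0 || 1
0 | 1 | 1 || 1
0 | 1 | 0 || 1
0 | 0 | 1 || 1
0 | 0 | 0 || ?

1, 0, 1

Row a=1, b=1, c=1: (((c ⊕ a) ⊕ b) ↔ a) = 1, ((a ⊕ b) ⊕ c) = 1, so the formula = 1.
Row a=1, b=0, c=1: (((c ⊕ a) ⊕ b) ↔ a) = 0, ((a ⊕ b) ⊕ c) = 0, so the formula = 0.
Row a=0, b=0, c=0: (((c ⊕ a) ⊕ b) ↔ a) = 1, ((a ⊕ b) ⊕ c) = 0, so the formula = 1.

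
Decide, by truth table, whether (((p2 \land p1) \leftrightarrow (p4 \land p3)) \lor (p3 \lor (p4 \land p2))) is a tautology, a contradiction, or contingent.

p1  p2  p3  p4  |  (p2 \land p1)  (p4 \land p3)  (p4 \land p2)  (p3 \lor (p4 \land p2))  φ
1   1   1   1   |        1              1              1                   1             1
1   1   1   0   |        1              0              0                   1             1
1   1   0   1   |        1              0              1                   1             1
1   1   0   0   |        1              0              0                   0             0
1   0   1   1   |        0              1              0                   1             1
1   0   1   0   |        0              0              0                   1             1
1   0   0   1   |        0              0              0                   0             1
1   0   0   0   |        0              0              0                   0             1
0   1   1   1   |        0              1              1                   1             1
0   1   1   0   |        0              0              0                   1             1
0   1   0   1   |        0              0              1                   1             1
0   1   0   0   |        0              0              0                   0             1
0   0   1   1   |        0              1              0                   1             1
0   0   1   0   |        0              0              0                   1             1
0   0   0   1   |        0              0              0                   0             1
0   0   0   0   |        0              0              0                   0             1
15 of 16 rows are 1, so the formula is contingent.

contingent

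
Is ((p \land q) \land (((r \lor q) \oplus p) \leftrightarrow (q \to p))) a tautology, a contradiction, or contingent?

p | q | r | (p \land q) | (r \lor q) | ((r \lor q) \oplus p) | (q \to p) | φ
- | - | - | ----------- | ---------- | --------------------- | --------- | -
T | T | T |      T      |     T      |           F           |     T     | F
T | T | F |      T      |     T      |           F           |     T     | F
T | F | T |      F      |     T      |           F           |     T     | F
T | F | F |      F      |     F      |           T           |     T     | F
F | T | T |      F      |     T      |           T           |     F     | F
F | T | F |      F      |     T      |           T           |     F     | F
F | F | T |      F      |     T      |           T           |     T     | F
F | F | F |      F      |     F      |           F           |     T     | F
Every row is F, so the formula is a contradiction.

contradiction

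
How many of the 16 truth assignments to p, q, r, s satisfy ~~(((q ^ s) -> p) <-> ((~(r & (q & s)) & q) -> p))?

13

p  q  r  s  |  φ
F  F  F  F  |  T
F  F  F  T  |  F
F  F  T  F  |  T
F  F  T  T  |  F
F  T  F  F  |  T
F  T  F  T  |  F
F  T  T  F  |  T
F  T  T  T  |  T
T  F  F  F  |  T
T  F  F  T  |  T
T  F  T  F  |  T
T  F  T  T  |  T
T  T  F  F  |  T
T  T  F  T  |  T
T  T  T  F  |  T
T  T  T  T  |  T
The formula is true on 13 of the 16 rows.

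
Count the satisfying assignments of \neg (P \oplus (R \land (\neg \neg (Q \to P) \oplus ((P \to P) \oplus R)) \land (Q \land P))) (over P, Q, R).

P  Q  R  |  φ
F  F  F  |  T
F  F  T  |  T
F  T  F  |  T
F  T  T  |  T
T  F  F  |  F
T  F  T  |  F
T  T  F  |  F
T  T  T  |  T
The formula is true on 5 of the 8 rows.

5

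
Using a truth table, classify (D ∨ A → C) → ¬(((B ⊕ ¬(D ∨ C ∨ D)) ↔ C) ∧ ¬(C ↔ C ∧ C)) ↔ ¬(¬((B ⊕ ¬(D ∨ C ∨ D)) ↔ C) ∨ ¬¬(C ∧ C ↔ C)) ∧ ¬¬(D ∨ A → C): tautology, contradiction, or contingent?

A | B | C | D || φ
1 | 1 | 1 | 1 || 0
1 | 1 | 1 | 0 || 0
1 | 1 | 0 | 1 || 0
1 | 1 | 0 | 0 || 0
1 | 0 | 1 | 1 || 0
1 | 0 | 1 | 0 || 0
1 | 0 | 0 | 1 || 0
1 | 0 | 0 | 0 || 0
0 | 1 | 1 | 1 || 0
0 | 1 | 1 | 0 || 0
0 | 1 | 0 | 1 || 0
0 | 1 | 0 | 0 || 0
0 | 0 | 1 | 1 || 0
0 | 0 | 1 | 0 || 0
0 | 0 | 0 | 1 || 0
0 | 0 | 0 | 0 || 0
Every row is 0, so the formula is a contradiction.

contradiction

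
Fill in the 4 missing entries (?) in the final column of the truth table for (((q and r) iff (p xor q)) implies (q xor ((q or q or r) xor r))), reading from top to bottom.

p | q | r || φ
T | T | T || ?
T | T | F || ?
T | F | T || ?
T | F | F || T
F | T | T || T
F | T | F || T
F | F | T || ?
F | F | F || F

T, F, T, F

Row p=T, q=T, r=T: ((q and r) iff (p xor q)) = F, (q xor ((q or q or r) xor r)) = T, so the formula = T.
Row p=T, q=T, r=F: ((q and r) iff (p xor q)) = T, (q xor ((q or q or r) xor r)) = F, so the formula = F.
Row p=T, q=F, r=T: ((q and r) iff (p xor q)) = F, (q xor ((q or q or r) xor r)) = F, so the formula = T.
Row p=F, q=F, r=T: ((q and r) iff (p xor q)) = T, (q xor ((q or q or r) xor r)) = F, so the formula = F.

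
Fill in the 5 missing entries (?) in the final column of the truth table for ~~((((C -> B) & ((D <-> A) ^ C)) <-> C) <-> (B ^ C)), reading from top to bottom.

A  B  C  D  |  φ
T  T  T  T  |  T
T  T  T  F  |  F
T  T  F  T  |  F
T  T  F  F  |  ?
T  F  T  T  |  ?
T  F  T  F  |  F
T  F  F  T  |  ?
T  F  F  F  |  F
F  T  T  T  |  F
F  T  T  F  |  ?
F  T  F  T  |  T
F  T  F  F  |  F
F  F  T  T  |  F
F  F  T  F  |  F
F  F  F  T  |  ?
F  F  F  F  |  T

T, F, T, T, F

Row A=T, B=T, C=F, D=F: ((((C -> B) & ((D <-> A) ^ C)) <-> C) <-> (B ^ C)) = T, ~((((C -> B) & ((D <-> A) ^ C)) <-> C) <-> (B ^ C)) = F, so the formula = T.
Row A=T, B=F, C=T, D=T: ((((C -> B) & ((D <-> A) ^ C)) <-> C) <-> (B ^ C)) = F, ~((((C -> B) & ((D <-> A) ^ C)) <-> C) <-> (B ^ C)) = T, so the formula = F.
Row A=T, B=F, C=F, D=T: ((((C -> B) & ((D <-> A) ^ C)) <-> C) <-> (B ^ C)) = T, ~((((C -> B) & ((D <-> A) ^ C)) <-> C) <-> (B ^ C)) = F, so the formula = T.
Row A=F, B=T, C=T, D=F: ((((C -> B) & ((D <-> A) ^ C)) <-> C) <-> (B ^ C)) = T, ~((((C -> B) & ((D <-> A) ^ C)) <-> C) <-> (B ^ C)) = F, so the formula = T.
Row A=F, B=F, C=F, D=T: ((((C -> B) & ((D <-> A) ^ C)) <-> C) <-> (B ^ C)) = F, ~((((C -> B) & ((D <-> A) ^ C)) <-> C) <-> (B ^ C)) = T, so the formula = F.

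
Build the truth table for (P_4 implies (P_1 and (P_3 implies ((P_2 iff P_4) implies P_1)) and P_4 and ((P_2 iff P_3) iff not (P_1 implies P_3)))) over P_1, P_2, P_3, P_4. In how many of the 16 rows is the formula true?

10

P_1  P_2  P_3  P_4  |  φ
 F    F    F    F   |  T
 F    F    F    T   |  F
 F    F    T    F   |  T
 F    F    T    T   |  F
 F    T    F    F   |  T
 F    T    F    T   |  F
 F    T    T    F   |  T
 F    T    T    T   |  F
 T    F    F    F   |  T
 T    F    F    T   |  T
 T    F    T    F   |  T
 T    F    T    T   |  T
 T    T    F    F   |  T
 T    T    F    T   |  F
 T    T    T    F   |  T
 T    T    T    T   |  F
The formula is true on 10 of the 16 rows.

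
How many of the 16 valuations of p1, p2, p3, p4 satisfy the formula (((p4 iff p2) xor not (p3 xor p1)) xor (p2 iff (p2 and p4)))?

8

p1 | p2 | p3 | p4 | (p4 iff p2) | (p3 xor p1) | not (p3 xor p1) | (p2 and p4) | (p2 iff (p2 and p4)) | φ
-- | -- | -- | -- | ----------- | ----------- | --------------- | ----------- | -------------------- | -
T  | T  | T  | T  |      T      |      F      |        T        |      T      |          T           | T
T  | T  | T  | F  |      F      |      F      |        T        |      F      |          F           | T
T  | T  | F  | T  |      T      |      T      |        F        |      T      |          T           | F
T  | T  | F  | F  |      F      |      T      |        F        |      F      |          F           | F
T  | F  | T  | T  |      F      |      F      |        T        |      F      |          T           | F
T  | F  | T  | F  |      T      |      F      |        T        |      F      |          T           | T
T  | F  | F  | T  |      F      |      T      |        F        |      F      |          T           | T
T  | F  | F  | F  |      T      |      T      |        F        |      F      |          T           | F
F  | T  | T  | T  |      T      |      T      |        F        |      T      |          T           | F
F  | T  | T  | F  |      F      |      T      |        F        |      F      |          F           | F
F  | T  | F  | T  |      T      |      F      |        T        |      T      |          T           | T
F  | T  | F  | F  |      F      |      F      |        T        |      F      |          F           | T
F  | F  | T  | T  |      F      |      T      |        F        |      F      |          T           | T
F  | F  | T  | F  |      T      |      T      |        F        |      F      |          T           | F
F  | F  | F  | T  |      F      |      F      |        T        |      F      |          T           | F
F  | F  | F  | F  |      T      |      F      |        T        |      F      |          T           | T
The formula is true on 8 of the 16 rows.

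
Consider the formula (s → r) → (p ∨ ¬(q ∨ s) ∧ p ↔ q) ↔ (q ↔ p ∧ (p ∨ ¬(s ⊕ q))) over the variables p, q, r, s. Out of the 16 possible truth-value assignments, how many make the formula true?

14

p | q | r | s | φ
- | - | - | - | -
F | F | F | F | T
F | F | F | T | T
F | F | T | F | T
F | F | T | T | T
F | T | F | F | T
F | T | F | T | F
F | T | T | F | T
F | T | T | T | T
T | F | F | F | T
T | F | F | T | F
T | F | T | F | T
T | F | T | T | T
T | T | F | F | T
T | T | F | T | T
T | T | T | F | T
T | T | T | T | T
The formula is true on 14 of the 16 rows.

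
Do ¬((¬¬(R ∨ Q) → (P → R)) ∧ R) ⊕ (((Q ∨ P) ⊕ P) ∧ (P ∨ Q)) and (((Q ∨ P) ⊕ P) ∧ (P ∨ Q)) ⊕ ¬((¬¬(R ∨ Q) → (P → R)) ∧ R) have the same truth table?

equivalent

P  Q  R  |  φ  ψ
0  0  0  |  1  1
0  0  1  |  0  0
0  1  0  |  0  0
0  1  1  |  1  1
1  0  0  |  1  1
1  0  1  |  0  0
1  1  0  |  1  1
1  1  1  |  0  0
The columns for φ and ψ agree on every row, so they are logically equivalent.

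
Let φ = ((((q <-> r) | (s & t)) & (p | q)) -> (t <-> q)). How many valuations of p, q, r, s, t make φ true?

25

  p      q      r      s      t    |    φ  
 True   True   True   True   True  |   True
 True   True   True   True  False  |  False
 True   True   True  False   True  |   True
 True   True   True  False  False  |  False
 True   True  False   True   True  |   True
 True   True  False   True  False  |   True
 True   True  False  False   True  |   True
 True   True  False  False  False  |   True
 True  False   True   True   True  |  False
 True  False   True   True  False  |   True
 True  False   True  False   True  |   True
 True  False   True  False  False  |   True
 True  False  False   True   True  |  False
 True  False  False   True  False  |   True
 True  False  False  False   True  |  False
 True  False  False  False  False  |   True
False   True   True   True   True  |   True
False   True   True   True  False  |  False
False   True   True  False   True  |   True
False   True   True  False  False  |  False
False   True  False   True   True  |   True
False   True  False   True  False  |   True
False   True  False  False   True  |   True
False   True  False  False  False  |   True
False  False   True   True   True  |   True
False  False   True   True  False  |   True
False  False   True  False   True  |   True
False  False   True  False  False  |   True
False  False  False   True   True  |   True
False  False  False   True  False  |   True
False  False  False  False   True  |   True
False  False  False  False  False  |   True
The formula is true on 25 of the 32 rows.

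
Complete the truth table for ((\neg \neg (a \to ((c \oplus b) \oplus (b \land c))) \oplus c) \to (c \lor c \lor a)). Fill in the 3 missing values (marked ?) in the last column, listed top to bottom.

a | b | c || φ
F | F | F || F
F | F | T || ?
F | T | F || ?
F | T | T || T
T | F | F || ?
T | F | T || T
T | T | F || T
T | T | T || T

T, F, T

Row a=F, b=F, c=T: (\neg \neg (a \to ((c \oplus b) \oplus (b \land c))) \oplus c) = F, (c \lor c \lor a) = T, so the formula = T.
Row a=F, b=T, c=F: (\neg \neg (a \to ((c \oplus b) \oplus (b \land c))) \oplus c) = T, (c \lor c \lor a) = F, so the formula = F.
Row a=T, b=F, c=F: (\neg \neg (a \to ((c \oplus b) \oplus (b \land c))) \oplus c) = F, (c \lor c \lor a) = T, so the formula = T.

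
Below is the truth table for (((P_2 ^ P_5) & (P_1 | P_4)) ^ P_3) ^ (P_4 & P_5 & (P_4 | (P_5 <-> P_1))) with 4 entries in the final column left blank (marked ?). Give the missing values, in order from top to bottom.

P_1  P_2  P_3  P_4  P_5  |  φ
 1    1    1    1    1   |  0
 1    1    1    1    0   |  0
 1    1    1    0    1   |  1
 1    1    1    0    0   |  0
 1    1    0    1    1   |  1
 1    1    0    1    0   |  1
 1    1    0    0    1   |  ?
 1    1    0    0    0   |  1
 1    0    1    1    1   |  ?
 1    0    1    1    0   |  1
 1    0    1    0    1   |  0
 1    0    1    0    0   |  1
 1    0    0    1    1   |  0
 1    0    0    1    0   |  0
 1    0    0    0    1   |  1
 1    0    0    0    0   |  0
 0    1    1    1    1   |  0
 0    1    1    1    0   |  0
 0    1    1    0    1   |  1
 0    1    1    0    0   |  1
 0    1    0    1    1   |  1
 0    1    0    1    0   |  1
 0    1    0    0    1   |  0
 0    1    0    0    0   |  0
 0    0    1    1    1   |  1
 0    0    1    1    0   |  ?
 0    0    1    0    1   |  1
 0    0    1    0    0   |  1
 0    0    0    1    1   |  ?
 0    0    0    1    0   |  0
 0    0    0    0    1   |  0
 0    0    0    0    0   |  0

0, 1, 1, 0

Row P_1=1, P_2=1, P_3=0, P_4=0, P_5=1: (((P_2 ^ P_5) & (P_1 | P_4)) ^ P_3) = 0, (P_4 & P_5 & (P_4 | (P_5 <-> P_1))) = 0, so the formula = 0.
Row P_1=1, P_2=0, P_3=1, P_4=1, P_5=1: (((P_2 ^ P_5) & (P_1 | P_4)) ^ P_3) = 0, (P_4 & P_5 & (P_4 | (P_5 <-> P_1))) = 1, so the formula = 1.
Row P_1=0, P_2=0, P_3=1, P_4=1, P_5=0: (((P_2 ^ P_5) & (P_1 | P_4)) ^ P_3) = 1, (P_4 & P_5 & (P_4 | (P_5 <-> P_1))) = 0, so the formula = 1.
Row P_1=0, P_2=0, P_3=0, P_4=1, P_5=1: (((P_2 ^ P_5) & (P_1 | P_4)) ^ P_3) = 1, (P_4 & P_5 & (P_4 | (P_5 <-> P_1))) = 1, so the formula = 0.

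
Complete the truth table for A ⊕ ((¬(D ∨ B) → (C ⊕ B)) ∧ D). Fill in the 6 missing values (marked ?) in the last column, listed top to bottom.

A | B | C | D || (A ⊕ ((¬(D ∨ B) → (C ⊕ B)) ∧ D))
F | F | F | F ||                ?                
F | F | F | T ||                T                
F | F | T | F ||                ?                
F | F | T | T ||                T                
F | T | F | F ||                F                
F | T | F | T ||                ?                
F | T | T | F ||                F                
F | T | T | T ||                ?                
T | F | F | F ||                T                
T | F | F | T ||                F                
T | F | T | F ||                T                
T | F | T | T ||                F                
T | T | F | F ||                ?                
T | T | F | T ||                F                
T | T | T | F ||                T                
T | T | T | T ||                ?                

F, F, T, T, T, F

Row A=F, B=F, C=F, D=F: ((¬(D ∨ B) → (C ⊕ B)) ∧ D) = F, so (A ⊕ ((¬(D ∨ B) → (C ⊕ B)) ∧ D)) = F.
Row A=F, B=F, C=T, D=F: ((¬(D ∨ B) → (C ⊕ B)) ∧ D) = F, so (A ⊕ ((¬(D ∨ B) → (C ⊕ B)) ∧ D)) = F.
Row A=F, B=T, C=F, D=T: ((¬(D ∨ B) → (C ⊕ B)) ∧ D) = T, so (A ⊕ ((¬(D ∨ B) → (C ⊕ B)) ∧ D)) = T.
Row A=F, B=T, C=T, D=T: ((¬(D ∨ B) → (C ⊕ B)) ∧ D) = T, so (A ⊕ ((¬(D ∨ B) → (C ⊕ B)) ∧ D)) = T.
Row A=T, B=T, C=F, D=F: ((¬(D ∨ B) → (C ⊕ B)) ∧ D) = F, so (A ⊕ ((¬(D ∨ B) → (C ⊕ B)) ∧ D)) = T.
Row A=T, B=T, C=T, D=T: ((¬(D ∨ B) → (C ⊕ B)) ∧ D) = T, so (A ⊕ ((¬(D ∨ B) → (C ⊕ B)) ∧ D)) = F.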